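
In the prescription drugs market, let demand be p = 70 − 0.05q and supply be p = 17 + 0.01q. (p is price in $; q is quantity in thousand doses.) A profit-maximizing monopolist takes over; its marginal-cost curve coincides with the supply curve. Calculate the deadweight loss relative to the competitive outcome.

Competitive equilibrium: 70 − 0.05q = 17 + 0.01q → q* = 883.3333, p* = 25.8333.
Marginal revenue: MR = 70 − 0.1q. Set MR = MC: 70 − 0.1q = 17 + 0.01q → q_m = 481.8182.
Price p_m = 70 − 0.05·481.8182 = 45.9091; MC(q_m) = 17 + 0.01·481.8182 = 21.8182.
Competitive q* = 883.3333, so Δq = 401.5151; wedge = 45.9091 − 21.8182 = 24.0909.
Deadweight loss = ½ × 401.5151 × 24.0909 = $4836.43 thousand.

$4836.43 thousand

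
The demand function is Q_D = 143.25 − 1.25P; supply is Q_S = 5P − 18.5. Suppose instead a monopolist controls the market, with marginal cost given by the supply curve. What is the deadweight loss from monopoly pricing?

In inverse form: demand P = 114.6 − 0.8Q, supply P = 3.7 + 0.2Q.
Competitive equilibrium: 114.6 − 0.8Q = 3.7 + 0.2Q → Q* = 110.9, P* = 25.88.
Marginal revenue: MR = 114.6 − 1.6Q. Set MR = MC: 114.6 − 1.6Q = 3.7 + 0.2Q → Q_m = 61.6111.
Price P_m = 114.6 − 0.8·61.6111 = 65.3111; MC(Q_m) = 3.7 + 0.2·61.6111 = 16.0222.
Competitive Q* = 110.9, so ΔQ = 49.2889; wedge = 65.3111 − 16.0222 = 49.2889.
Welfare loss = ½ × 49.2889 × 49.2889 = 1214.70.

1214.70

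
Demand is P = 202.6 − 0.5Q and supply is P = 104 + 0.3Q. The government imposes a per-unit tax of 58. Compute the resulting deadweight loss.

Competitive equilibrium: 202.6 − 0.5Q = 104 + 0.3Q → Q* = 123.25, P* = 140.975.
With the tax, the buyer price exceeds the seller price by 58: (202.6 − 0.5Q) − (104 + 0.3Q) = 58 → Q' = 50.75.
ΔQ = 123.25 − 50.75 = 72.5; the wedge equals the tax, 58.
Welfare loss = ½ × 72.5 × 58 = 2102.50.

2102.50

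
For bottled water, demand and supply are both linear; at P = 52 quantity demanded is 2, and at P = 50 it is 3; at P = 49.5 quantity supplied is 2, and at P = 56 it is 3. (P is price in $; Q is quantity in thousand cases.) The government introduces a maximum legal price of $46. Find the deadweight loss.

Demand slope = (50 − 52)/(3 − 2) = −2, so P = 56 − 2Q.
Supply slope = (56 − 49.5)/(3 − 2) = 6.5, so P = 36.5 + 6.5Q.
Competitive equilibrium: 56 − 2Q = 36.5 + 6.5Q → Q* = 2.2941, P* = 51.4118.
At the ceiling P = 46, quantity supplied = (46 − 36.5)/6.5 = 1.4615.
Willingness to pay at Q' = 1.4615: 56 − 2·1.4615 = 53.077.
ΔQ = 2.2941 − 1.4615 = 0.8326; wedge = 53.077 − 46 = 7.077.
Deadweight loss = ½ × 0.8326 × 7.077 = $2.95 thousand.

$2.95 thousand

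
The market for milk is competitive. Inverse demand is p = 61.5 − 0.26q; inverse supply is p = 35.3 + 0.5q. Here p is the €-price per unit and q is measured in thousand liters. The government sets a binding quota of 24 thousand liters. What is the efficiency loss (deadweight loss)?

€41.69 thousand

Competitive equilibrium: 61.5 − 0.26q = 35.3 + 0.5q → q* = 34.4737, p* = 52.5368.
At q = 24: demand price = 61.5 − 0.26·24 = 55.26; supply price = 35.3 + 0.5·24 = 47.3.
Δq = 34.4737 − 24 = 10.4737; wedge = 55.26 − 47.3 = 7.96.
Deadweight loss = ½ × 10.4737 × 7.96 = €41.69 thousand.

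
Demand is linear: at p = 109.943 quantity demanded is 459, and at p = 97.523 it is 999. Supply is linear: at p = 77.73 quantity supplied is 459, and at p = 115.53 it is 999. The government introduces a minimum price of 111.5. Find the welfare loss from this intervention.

Demand slope = (97.523 − 109.943)/(999 − 459) = −0.023, so p = 120.5 − 0.023q.
Supply slope = (115.53 − 77.73)/(999 − 459) = 0.07, so p = 45.6 + 0.07q.
Competitive equilibrium: 120.5 − 0.023q = 45.6 + 0.07q → q* = 805.3763, p* = 101.9763.
At the floor p = 111.5, quantity demanded = (120.5 − 111.5)/0.023 = 391.3043.
Sellers' marginal cost at q' = 391.3043: 45.6 + 0.07·391.3043 = 72.9913.
Δq = 805.3763 − 391.3043 = 414.072; wedge = 111.5 − 72.9913 = 38.5087.
DWL = ½ × 414.072 × 38.5087 = 7972.69.

7972.69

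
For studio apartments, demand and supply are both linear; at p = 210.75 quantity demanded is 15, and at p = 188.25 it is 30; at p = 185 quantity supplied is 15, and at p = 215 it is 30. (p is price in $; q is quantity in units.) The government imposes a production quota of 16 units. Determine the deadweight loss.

$70.72

Demand slope = (188.25 − 210.75)/(30 − 15) = −1.5, so p = 233.25 − 1.5q.
Supply slope = (215 − 185)/(30 − 15) = 2, so p = 155 + 2q.
Competitive equilibrium: 233.25 − 1.5q = 155 + 2q → q* = 22.3571, p* = 199.7143.
At q = 16: demand price = 233.25 − 1.5·16 = 209.25; supply price = 155 + 2·16 = 187.
Δq = 22.3571 − 16 = 6.3571; wedge = 209.25 − 187 = 22.25.
Welfare loss = ½ × 6.3571 × 22.25 = $70.72.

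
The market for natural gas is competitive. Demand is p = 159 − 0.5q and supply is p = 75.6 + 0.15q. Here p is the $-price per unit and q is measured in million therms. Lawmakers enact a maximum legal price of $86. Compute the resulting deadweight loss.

$1130.34 million

Competitive equilibrium: 159 − 0.5q = 75.6 + 0.15q → q* = 128.3077, p* = 94.8462.
At the ceiling p = 86, quantity supplied = (86 − 75.6)/0.15 = 69.3333.
Willingness to pay at q' = 69.3333: 159 − 0.5·69.3333 = 124.3334.
Δq = 128.3077 − 69.3333 = 58.9744; wedge = 124.3334 − 86 = 38.3334.
Deadweight loss = ½ × 58.9744 × 38.3334 = $1130.34 million.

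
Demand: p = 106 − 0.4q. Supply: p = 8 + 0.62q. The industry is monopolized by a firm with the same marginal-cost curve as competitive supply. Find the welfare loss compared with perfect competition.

373.56

Competitive equilibrium: 106 − 0.4q = 8 + 0.62q → q* = 96.0784, p* = 67.5686.
Marginal revenue: MR = 106 − 0.8q. Set MR = MC: 106 − 0.8q = 8 + 0.62q → q_m = 69.0141.
Price p_m = 106 − 0.4·69.0141 = 78.3944; MC(q_m) = 8 + 0.62·69.0141 = 50.7887.
Competitive q* = 96.0784, so Δq = 27.0643; wedge = 78.3944 − 50.7887 = 27.6057.
Welfare loss = ½ × 27.0643 × 27.6057 = 373.56.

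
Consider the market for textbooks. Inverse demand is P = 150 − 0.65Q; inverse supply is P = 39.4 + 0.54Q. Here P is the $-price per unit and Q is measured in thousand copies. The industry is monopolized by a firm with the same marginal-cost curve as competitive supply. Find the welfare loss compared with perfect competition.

Competitive equilibrium: 150 − 0.65Q = 39.4 + 0.54Q → Q* = 92.9412, P* = 89.5882.
Marginal revenue: MR = 150 − 1.3Q. Set MR = MC: 150 − 1.3Q = 39.4 + 0.54Q → Q_m = 60.1087.
Price P_m = 150 − 0.65·60.1087 = 110.9293; MC(Q_m) = 39.4 + 0.54·60.1087 = 71.8587.
Competitive Q* = 92.9412, so ΔQ = 32.8325; wedge = 110.9293 − 71.8587 = 39.0706.
Welfare loss = ½ × 32.8325 × 39.0706 = $641.39 thousand.

$641.39 thousand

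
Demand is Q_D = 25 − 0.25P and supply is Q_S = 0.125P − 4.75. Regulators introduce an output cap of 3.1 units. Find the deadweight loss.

25.63

In inverse form: demand P = 100 − 4Q, supply P = 38 + 8Q.
Competitive equilibrium: 100 − 4Q = 38 + 8Q → Q* = 5.1667, P* = 79.3333.
At Q = 3.1: demand price = 100 − 4·3.1 = 87.6; supply price = 38 + 8·3.1 = 62.8.
ΔQ = 5.1667 − 3.1 = 2.0667; wedge = 87.6 − 62.8 = 24.8.
DWL = ½ × 2.0667 × 24.8 = 25.63.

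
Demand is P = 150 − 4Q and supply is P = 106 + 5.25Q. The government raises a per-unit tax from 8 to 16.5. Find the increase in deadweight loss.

11.26

Competitive equilibrium: 150 − 4Q = 106 + 5.25Q → Q* = 4.7568, P* = 130.973.
For a per-unit tax t: ΔQ = t/9.25, so DWL = ½·t·(t/9.25) = t²/18.5.
At t = 8: DWL = 3.459. At t = 16.5: DWL = 14.716.
Increase = 14.716 − 3.459 = 11.26.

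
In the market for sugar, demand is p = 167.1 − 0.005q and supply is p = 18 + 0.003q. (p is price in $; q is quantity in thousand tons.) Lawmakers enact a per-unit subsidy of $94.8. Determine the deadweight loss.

Competitive equilibrium: 167.1 − 0.005q = 18 + 0.003q → q* = 18637.5, p* = 73.9125.
The subsidy lowers effective supply by 94.8: p = 0.003q − 76.8.
New quantity: 167.1 − 0.005q = 0.003q − 76.8 → q' = 30487.5.
Overproduction Δq = 30487.5 − 18637.5 = 11850; wedge = subsidy = 94.8.
DWL = ½ × 11850 × 94.8 = $561690 thousand.

$561690 thousand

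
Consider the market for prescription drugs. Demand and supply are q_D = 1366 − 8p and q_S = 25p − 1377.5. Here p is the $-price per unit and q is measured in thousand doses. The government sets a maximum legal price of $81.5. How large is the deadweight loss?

In inverse form: demand p = 170.75 − 0.125q, supply p = 55.1 + 0.04q.
Competitive equilibrium: 170.75 − 0.125q = 55.1 + 0.04q → q* = 700.9091, p* = 83.1364.
At the ceiling p = 81.5, quantity supplied = (81.5 − 55.1)/0.04 = 660.
Willingness to pay at q' = 660: 170.75 − 0.125·660 = 88.25.
Δq = 700.9091 − 660 = 40.9091; wedge = 88.25 − 81.5 = 6.75.
Welfare loss = ½ × 40.9091 × 6.75 = $138.07 thousand.

$138.07 thousand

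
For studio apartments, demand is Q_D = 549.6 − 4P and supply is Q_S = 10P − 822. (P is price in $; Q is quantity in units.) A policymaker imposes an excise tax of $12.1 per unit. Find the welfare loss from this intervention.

$209.16

In inverse form: demand P = 137.4 − 0.25Q, supply P = 82.2 + 0.1Q.
Competitive equilibrium: 137.4 − 0.25Q = 82.2 + 0.1Q → Q* = 157.7143, P* = 97.9714.
With the tax, the buyer price exceeds the seller price by 12.1: (137.4 − 0.25Q) − (82.2 + 0.1Q) = 12.1 → Q' = 123.1429.
ΔQ = 157.7143 − 123.1429 = 34.5714; the wedge equals the tax, 12.1.
DWL = ½ × 34.5714 × 12.1 = $209.16.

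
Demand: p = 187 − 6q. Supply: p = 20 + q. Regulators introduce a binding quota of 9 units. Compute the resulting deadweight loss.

772.57

Competitive equilibrium: 187 − 6q = 20 + q → q* = 23.8571, p* = 43.8571.
At q = 9: demand price = 187 − 6·9 = 133; supply price = 20 + 1·9 = 29.
Δq = 23.8571 − 9 = 14.8571; wedge = 133 − 29 = 104.
Deadweight loss = ½ × 14.8571 × 104 = 772.57.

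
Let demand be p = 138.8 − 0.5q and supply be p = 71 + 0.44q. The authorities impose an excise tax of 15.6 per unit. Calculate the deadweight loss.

129.45

Competitive equilibrium: 138.8 − 0.5q = 71 + 0.44q → q* = 72.1277, p* = 102.7362.
With the tax, the buyer price exceeds the seller price by 15.6: (138.8 − 0.5q) − (71 + 0.44q) = 15.6 → q' = 55.5319.
Δq = 72.1277 − 55.5319 = 16.5958; the wedge equals the tax, 15.6.
Welfare loss = ½ × 16.5958 × 15.6 = 129.45.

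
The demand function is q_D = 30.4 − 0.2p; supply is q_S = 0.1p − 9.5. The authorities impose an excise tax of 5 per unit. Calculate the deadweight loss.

0.83

In inverse form: demand p = 152 − 5q, supply p = 95 + 10q.
Competitive equilibrium: 152 − 5q = 95 + 10q → q* = 3.8, p* = 133.
With the tax, the buyer price exceeds the seller price by 5: (152 − 5q) − (95 + 10q) = 5 → q' = 3.4667.
Δq = 3.8 − 3.4667 = 0.3333; the wedge equals the tax, 5.
Deadweight loss = ½ × 0.3333 × 5 = 0.83.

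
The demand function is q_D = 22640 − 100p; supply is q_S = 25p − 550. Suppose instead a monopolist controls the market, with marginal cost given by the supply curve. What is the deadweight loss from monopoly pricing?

11605.38

In inverse form: demand p = 226.4 − 0.01q, supply p = 22 + 0.04q.
Competitive equilibrium: 226.4 − 0.01q = 22 + 0.04q → q* = 4088, p* = 185.52.
Marginal revenue: MR = 226.4 − 0.02q. Set MR = MC: 226.4 − 0.02q = 22 + 0.04q → q_m = 3406.66667.
Price p_m = 226.4 − 0.01·3406.66667 = 192.33333; MC(q_m) = 22 + 0.04·3406.66667 = 158.26667.
Competitive q* = 4088, so Δq = 681.33333; wedge = 192.33333 − 158.26667 = 34.06666.
DWL = ½ × 681.33333 × 34.06666 = 11605.38.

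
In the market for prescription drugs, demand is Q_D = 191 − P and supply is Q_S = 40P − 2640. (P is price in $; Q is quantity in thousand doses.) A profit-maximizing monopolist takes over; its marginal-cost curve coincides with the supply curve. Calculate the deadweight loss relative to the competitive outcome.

In inverse form: demand P = 191 − Q, supply P = 66 + 0.025Q.
Competitive equilibrium: 191 − Q = 66 + 0.025Q → Q* = 121.9512, P* = 69.0488.
Marginal revenue: MR = 191 − 2Q. Set MR = MC: 191 − 2Q = 66 + 0.025Q → Q_m = 61.7284.
Price P_m = 191 − 1·61.7284 = 129.2716; MC(Q_m) = 66 + 0.025·61.7284 = 67.5432.
Competitive Q* = 121.9512, so ΔQ = 60.2228; wedge = 129.2716 − 67.5432 = 61.7284.
Deadweight loss = ½ × 60.2228 × 61.7284 = $1858.73 thousand.

$1858.73 thousand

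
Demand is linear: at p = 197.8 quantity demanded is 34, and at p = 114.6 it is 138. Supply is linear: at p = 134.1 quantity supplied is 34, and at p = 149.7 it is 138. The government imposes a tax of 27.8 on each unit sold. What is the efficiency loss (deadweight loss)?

Demand slope = (114.6 − 197.8)/(138 − 34) = −0.8, so p = 225 − 0.8q.
Supply slope = (149.7 − 134.1)/(138 − 34) = 0.15, so p = 129 + 0.15q.
Competitive equilibrium: 225 − 0.8q = 129 + 0.15q → q* = 101.0526, p* = 144.1579.
With the tax, the buyer price exceeds the seller price by 27.8: (225 − 0.8q) − (129 + 0.15q) = 27.8 → q' = 71.7895.
Δq = 101.0526 − 71.7895 = 29.2631; the wedge equals the tax, 27.8.
Welfare loss = ½ × 29.2631 × 27.8 = 406.76.

406.76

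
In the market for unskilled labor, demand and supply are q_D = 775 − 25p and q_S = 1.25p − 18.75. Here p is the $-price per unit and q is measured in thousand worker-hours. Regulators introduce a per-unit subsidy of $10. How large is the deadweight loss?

$59.52 thousand

In inverse form: demand p = 31 − 0.04q, supply p = 15 + 0.8q.
Competitive equilibrium: 31 − 0.04q = 15 + 0.8q → q* = 19.0476, p* = 30.2381.
The subsidy lowers effective supply by 10: p = 5 + 0.8q.
New quantity: 31 − 0.04q = 5 + 0.8q → q' = 30.9524.
Overproduction Δq = 30.9524 − 19.0476 = 11.9048; wedge = subsidy = 10.
Welfare loss = ½ × 11.9048 × 10 = $59.52 thousand.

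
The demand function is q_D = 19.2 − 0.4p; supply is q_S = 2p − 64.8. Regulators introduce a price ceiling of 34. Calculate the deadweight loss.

6

In inverse form: demand p = 48 − 2.5q, supply p = 32.4 + 0.5q.
Competitive equilibrium: 48 − 2.5q = 32.4 + 0.5q → q* = 5.2, p* = 35.
At the ceiling p = 34, quantity supplied = (34 − 32.4)/0.5 = 3.2.
Willingness to pay at q' = 3.2: 48 − 2.5·3.2 = 40.
Δq = 5.2 − 3.2 = 2; wedge = 40 − 34 = 6.
The triangle = ½ × 2 × 6 = 6.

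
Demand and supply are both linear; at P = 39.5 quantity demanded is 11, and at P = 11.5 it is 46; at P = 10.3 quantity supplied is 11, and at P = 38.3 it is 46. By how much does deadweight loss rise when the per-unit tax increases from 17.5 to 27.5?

140.625

Demand slope = (11.5 − 39.5)/(46 − 11) = −0.8, so P = 48.3 − 0.8Q.
Supply slope = (38.3 − 10.3)/(46 − 11) = 0.8, so P = 1.5 + 0.8Q.
Competitive equilibrium: 48.3 − 0.8Q = 1.5 + 0.8Q → Q* = 29.25, P* = 24.9.
For a per-unit tax t: ΔQ = t/1.6, so DWL = ½·t·(t/1.6) = t²/3.2.
At t = 17.5: DWL = 95.703. At t = 27.5: DWL = 236.328.
Increase = 236.328 − 95.703 = 140.625.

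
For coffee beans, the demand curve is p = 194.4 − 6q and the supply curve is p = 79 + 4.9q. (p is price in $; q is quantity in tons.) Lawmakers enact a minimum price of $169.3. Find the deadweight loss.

$223.50

Competitive equilibrium: 194.4 − 6q = 79 + 4.9q → q* = 10.5872, p* = 130.8771.
At the floor p = 169.3, quantity demanded = (194.4 − 169.3)/6 = 4.1833.
Sellers' marginal cost at q' = 4.1833: 79 + 4.9·4.1833 = 99.4982.
Δq = 10.5872 − 4.1833 = 6.4039; wedge = 169.3 − 99.4982 = 69.8018.
Deadweight loss = ½ × 6.4039 × 69.8018 = $223.50.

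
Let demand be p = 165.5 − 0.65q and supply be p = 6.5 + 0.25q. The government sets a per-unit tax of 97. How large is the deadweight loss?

5227.22

Competitive equilibrium: 165.5 − 0.65q = 6.5 + 0.25q → q* = 176.6667, p* = 50.6667.
With the tax, the buyer price exceeds the seller price by 97: (165.5 − 0.65q) − (6.5 + 0.25q) = 97 → q' = 68.8889.
Δq = 176.6667 − 68.8889 = 107.7778; the wedge equals the tax, 97.
DWL = ½ × 107.7778 × 97 = 5227.22.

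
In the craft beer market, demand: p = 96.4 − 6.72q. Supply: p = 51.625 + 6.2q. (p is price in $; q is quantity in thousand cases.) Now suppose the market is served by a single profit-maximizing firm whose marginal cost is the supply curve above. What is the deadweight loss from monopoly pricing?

$9.08 thousand

Competitive equilibrium: 96.4 − 6.72q = 51.625 + 6.2q → q* = 3.4656, p* = 73.1115.
Marginal revenue: MR = 96.4 − 13.44q. Set MR = MC: 96.4 − 13.44q = 51.625 + 6.2q → q_m = 2.2798.
Price p_m = 96.4 − 6.72·2.2798 = 81.0797; MC(q_m) = 51.625 + 6.2·2.2798 = 65.7598.
Competitive q* = 3.4656, so Δq = 1.1858; wedge = 81.0797 − 65.7598 = 15.3199.
DWL = ½ × 1.1858 × 15.3199 = $9.08 thousand.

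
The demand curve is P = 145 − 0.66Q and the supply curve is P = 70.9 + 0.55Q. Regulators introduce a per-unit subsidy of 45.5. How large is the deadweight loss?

855.48

Competitive equilibrium: 145 − 0.66Q = 70.9 + 0.55Q → Q* = 61.2397, P* = 104.5818.
The subsidy lowers effective supply by 45.5: P = 25.4 + 0.55Q.
New quantity: 145 − 0.66Q = 25.4 + 0.55Q → Q' = 98.843.
Overproduction ΔQ = 98.843 − 61.2397 = 37.6033; wedge = subsidy = 45.5.
Deadweight loss = ½ × 37.6033 × 45.5 = 855.48.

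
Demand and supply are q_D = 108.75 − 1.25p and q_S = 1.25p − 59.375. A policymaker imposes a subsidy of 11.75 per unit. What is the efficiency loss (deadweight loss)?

43.14

In inverse form: demand p = 87 − 0.8q, supply p = 47.5 + 0.8q.
Competitive equilibrium: 87 − 0.8q = 47.5 + 0.8q → q* = 24.6875, p* = 67.25.
The subsidy lowers effective supply by 11.75: p = 35.75 + 0.8q.
New quantity: 87 − 0.8q = 35.75 + 0.8q → q' = 32.0313.
Overproduction Δq = 32.0313 − 24.6875 = 7.3438; wedge = subsidy = 11.75.
Welfare loss = ½ × 7.3438 × 11.75 = 43.14.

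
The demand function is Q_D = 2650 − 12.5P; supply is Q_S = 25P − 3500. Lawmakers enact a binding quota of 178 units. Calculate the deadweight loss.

10685.04

In inverse form: demand P = 212 − 0.08Q, supply P = 140 + 0.04Q.
Competitive equilibrium: 212 − 0.08Q = 140 + 0.04Q → Q* = 600, P* = 164.
At Q = 178: demand price = 212 − 0.08·178 = 197.76; supply price = 140 + 0.04·178 = 147.12.
ΔQ = 600 − 178 = 422; wedge = 197.76 − 147.12 = 50.64.
DWL = ½ × 422 × 50.64 = 10685.04.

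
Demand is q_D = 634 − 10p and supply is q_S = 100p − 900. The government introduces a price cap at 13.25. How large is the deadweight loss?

266.01

In inverse form: demand p = 63.4 − 0.1q, supply p = 9 + 0.01q.
Competitive equilibrium: 63.4 − 0.1q = 9 + 0.01q → q* = 494.5455, p* = 13.9455.
At the ceiling p = 13.25, quantity supplied = (13.25 − 9)/0.01 = 425.
Willingness to pay at q' = 425: 63.4 − 0.1·425 = 20.9.
Δq = 494.5455 − 425 = 69.5455; wedge = 20.9 − 13.25 = 7.65.
Welfare loss = ½ × 69.5455 × 7.65 = 266.01.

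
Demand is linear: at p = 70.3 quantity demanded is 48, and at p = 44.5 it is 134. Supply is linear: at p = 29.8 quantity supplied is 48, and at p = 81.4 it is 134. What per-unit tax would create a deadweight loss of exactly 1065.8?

43.8

Demand slope = (44.5 − 70.3)/(134 − 48) = −0.3, so p = 84.7 − 0.3q.
Supply slope = (81.4 − 29.8)/(134 − 48) = 0.6, so p = 1 + 0.6q.
Competitive equilibrium: 84.7 − 0.3q = 1 + 0.6q → q* = 93, p* = 56.8.
A tax t gives Δq = t/0.9 and wedge t, so DWL = t²/1.8.
t²/1.8 = 1065.8 → t² = 1918.44 → t = 43.8.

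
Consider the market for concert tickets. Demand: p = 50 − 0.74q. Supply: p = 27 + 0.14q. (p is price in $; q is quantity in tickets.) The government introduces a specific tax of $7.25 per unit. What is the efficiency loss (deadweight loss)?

Competitive equilibrium: 50 − 0.74q = 27 + 0.14q → q* = 26.1364, p* = 30.6591.
With the tax, the buyer price exceeds the seller price by 7.25: (50 − 0.74q) − (27 + 0.14q) = 7.25 → q' = 17.8977.
Δq = 26.1364 − 17.8977 = 8.2387; the wedge equals the tax, 7.25.
Welfare loss = ½ × 8.2387 × 7.25 = $29.87.

$29.87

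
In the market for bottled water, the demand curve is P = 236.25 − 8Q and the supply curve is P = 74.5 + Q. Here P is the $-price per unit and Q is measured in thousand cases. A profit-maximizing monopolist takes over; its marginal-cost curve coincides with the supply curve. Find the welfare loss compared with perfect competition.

Competitive equilibrium: 236.25 − 8Q = 74.5 + Q → Q* = 17.9722, P* = 92.4722.
Marginal revenue: MR = 236.25 − 16Q. Set MR = MC: 236.25 − 16Q = 74.5 + Q → Q_m = 9.5147.
Price P_m = 236.25 − 8·9.5147 = 160.1324; MC(Q_m) = 74.5 + 1·9.5147 = 84.0147.
Competitive Q* = 17.9722, so ΔQ = 8.4575; wedge = 160.1324 − 84.0147 = 76.1177.
The triangle = ½ × 8.4575 × 76.1177 = $321.88 thousand.

$321.88 thousand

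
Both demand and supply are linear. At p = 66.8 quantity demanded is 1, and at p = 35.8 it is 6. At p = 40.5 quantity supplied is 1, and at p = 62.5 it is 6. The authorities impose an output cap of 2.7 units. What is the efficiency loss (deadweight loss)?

Demand slope = (35.8 − 66.8)/(6 − 1) = −6.2, so p = 73 − 6.2q.
Supply slope = (62.5 − 40.5)/(6 − 1) = 4.4, so p = 36.1 + 4.4q.
Competitive equilibrium: 73 − 6.2q = 36.1 + 4.4q → q* = 3.4811, p* = 51.417.
At q = 2.7: demand price = 73 − 6.2·2.7 = 56.26; supply price = 36.1 + 4.4·2.7 = 47.98.
Δq = 3.4811 − 2.7 = 0.7811; wedge = 56.26 − 47.98 = 8.28.
Deadweight loss = ½ × 0.7811 × 8.28 = 3.23.

3.23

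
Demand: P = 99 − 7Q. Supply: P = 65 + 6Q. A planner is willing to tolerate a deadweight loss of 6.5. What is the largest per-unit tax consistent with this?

Competitive equilibrium: 99 − 7Q = 65 + 6Q → Q* = 2.6154, P* = 80.6923.
A tax t gives ΔQ = t/13 and wedge t, so DWL = t²/26.
t²/26 = 6.5 → t² = 169 → t = 13.

13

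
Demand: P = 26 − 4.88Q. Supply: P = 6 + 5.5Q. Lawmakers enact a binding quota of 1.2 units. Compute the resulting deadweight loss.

Competitive equilibrium: 26 − 4.88Q = 6 + 5.5Q → Q* = 1.9268, P* = 16.5973.
At Q = 1.2: demand price = 26 − 4.88·1.2 = 20.144; supply price = 6 + 5.5·1.2 = 12.6.
ΔQ = 1.9268 − 1.2 = 0.7268; wedge = 20.144 − 12.6 = 7.544.
Welfare loss = ½ × 0.7268 × 7.544 = 2.74.

2.74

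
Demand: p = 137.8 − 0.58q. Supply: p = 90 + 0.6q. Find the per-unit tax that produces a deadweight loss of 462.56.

Competitive equilibrium: 137.8 − 0.58q = 90 + 0.6q → q* = 40.5085, p* = 114.3051.
A tax t gives Δq = t/1.18 and wedge t, so DWL = t²/2.36.
t²/2.36 = 462.56 → t² = 1091.6416 → t = 33.04.

33.04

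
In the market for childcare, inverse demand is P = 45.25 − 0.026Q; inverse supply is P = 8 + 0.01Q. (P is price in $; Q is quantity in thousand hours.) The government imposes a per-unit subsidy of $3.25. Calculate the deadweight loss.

$146.70 thousand

Competitive equilibrium: 45.25 − 0.026Q = 8 + 0.01Q → Q* = 1034.7222, P* = 18.3472.
The subsidy lowers effective supply by 3.25: P = 4.75 + 0.01Q.
New quantity: 45.25 − 0.026Q = 4.75 + 0.01Q → Q' = 1125.
Overproduction ΔQ = 1125 − 1034.7222 = 90.2778; wedge = subsidy = 3.25.
DWL = ½ × 90.2778 × 3.25 = $146.70 thousand.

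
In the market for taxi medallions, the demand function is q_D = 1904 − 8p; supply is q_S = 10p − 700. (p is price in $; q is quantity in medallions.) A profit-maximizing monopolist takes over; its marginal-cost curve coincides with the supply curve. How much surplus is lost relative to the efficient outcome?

In inverse form: demand p = 238 − 0.125q, supply p = 70 + 0.1q.
Competitive equilibrium: 238 − 0.125q = 70 + 0.1q → q* = 746.6667, p* = 144.6667.
Marginal revenue: MR = 238 − 0.25q. Set MR = MC: 238 − 0.25q = 70 + 0.1q → q_m = 480.
Price p_m = 238 − 0.125·480 = 178; MC(q_m) = 70 + 0.1·480 = 118.
Competitive q* = 746.6667, so Δq = 266.6667; wedge = 178 − 118 = 60.
Deadweight loss = ½ × 266.6667 × 60 = $8000.

$8000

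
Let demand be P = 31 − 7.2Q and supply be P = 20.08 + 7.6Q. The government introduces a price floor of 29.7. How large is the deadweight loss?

2.30

Competitive equilibrium: 31 − 7.2Q = 20.08 + 7.6Q → Q* = 0.7378, P* = 25.6876.
At the floor P = 29.7, quantity demanded = (31 − 29.7)/7.2 = 0.1806.
Sellers' marginal cost at Q' = 0.1806: 20.08 + 7.6·0.1806 = 21.4526.
ΔQ = 0.7378 − 0.1806 = 0.5572; wedge = 29.7 − 21.4526 = 8.2474.
Welfare loss = ½ × 0.5572 × 8.2474 = 2.30.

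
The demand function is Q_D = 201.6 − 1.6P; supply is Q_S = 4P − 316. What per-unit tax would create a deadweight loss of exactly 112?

14

In inverse form: demand P = 126 − 0.625Q, supply P = 79 + 0.25Q.
Competitive equilibrium: 126 − 0.625Q = 79 + 0.25Q → Q* = 53.7143, P* = 92.4286.
A tax t gives ΔQ = t/0.875 and wedge t, so DWL = t²/1.75.
t²/1.75 = 112 → t² = 196 → t = 14.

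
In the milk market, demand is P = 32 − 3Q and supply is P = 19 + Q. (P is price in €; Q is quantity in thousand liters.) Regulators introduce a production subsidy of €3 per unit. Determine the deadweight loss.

Competitive equilibrium: 32 − 3Q = 19 + Q → Q* = 3.25, P* = 22.25.
The subsidy lowers effective supply by 3: P = 16 + Q.
New quantity: 32 − 3Q = 16 + Q → Q' = 4.
Overproduction ΔQ = 4 − 3.25 = 0.75; wedge = subsidy = 3.
The triangle = ½ × 0.75 × 3 = €1.125 thousand.

€1.125 thousand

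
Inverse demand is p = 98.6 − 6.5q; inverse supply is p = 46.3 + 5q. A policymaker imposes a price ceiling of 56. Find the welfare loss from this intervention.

39.10

Competitive equilibrium: 98.6 − 6.5q = 46.3 + 5q → q* = 4.5478, p* = 69.0391.
At the ceiling p = 56, quantity supplied = (56 − 46.3)/5 = 1.94.
Willingness to pay at q' = 1.94: 98.6 − 6.5·1.94 = 85.99.
Δq = 4.5478 − 1.94 = 2.6078; wedge = 85.99 − 56 = 29.99.
Deadweight loss = ½ × 2.6078 × 29.99 = 39.10.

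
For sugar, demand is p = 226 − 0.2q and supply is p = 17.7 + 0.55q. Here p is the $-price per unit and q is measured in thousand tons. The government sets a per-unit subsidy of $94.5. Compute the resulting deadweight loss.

Competitive equilibrium: 226 − 0.2q = 17.7 + 0.55q → q* = 277.7333, p* = 170.4533.
The subsidy lowers effective supply by 94.5: p = 0.55q − 76.8.
New quantity: 226 − 0.2q = 0.55q − 76.8 → q' = 403.7333.
Overproduction Δq = 403.7333 − 277.7333 = 126; wedge = subsidy = 94.5.
Welfare loss = ½ × 126 × 94.5 = $5953.50 thousand.

$5953.50 thousand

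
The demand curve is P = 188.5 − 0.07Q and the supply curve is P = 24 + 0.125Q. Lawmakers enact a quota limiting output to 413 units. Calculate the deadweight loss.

18077.23

Competitive equilibrium: 188.5 − 0.07Q = 24 + 0.125Q → Q* = 843.5897, P* = 129.4487.
At Q = 413: demand price = 188.5 − 0.07·413 = 159.59; supply price = 24 + 0.125·413 = 75.625.
ΔQ = 843.5897 − 413 = 430.5897; wedge = 159.59 − 75.625 = 83.965.
Welfare loss = ½ × 430.5897 × 83.965 = 18077.23.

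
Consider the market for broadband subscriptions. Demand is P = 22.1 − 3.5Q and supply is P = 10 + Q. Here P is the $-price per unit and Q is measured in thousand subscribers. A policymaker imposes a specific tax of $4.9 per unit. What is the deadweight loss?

$2.67 thousand

Competitive equilibrium: 22.1 − 3.5Q = 10 + Q → Q* = 2.6889, P* = 12.6889.
With the tax, the buyer price exceeds the seller price by 4.9: (22.1 − 3.5Q) − (10 + Q) = 4.9 → Q' = 1.6.
ΔQ = 2.6889 − 1.6 = 1.0889; the wedge equals the tax, 4.9.
The triangle = ½ × 1.0889 × 4.9 = $2.67 thousand.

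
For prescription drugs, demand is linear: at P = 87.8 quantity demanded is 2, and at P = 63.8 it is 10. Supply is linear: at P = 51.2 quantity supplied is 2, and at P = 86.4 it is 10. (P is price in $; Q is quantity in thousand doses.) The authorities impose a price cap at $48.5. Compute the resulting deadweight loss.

$114.36 thousand

Demand slope = (63.8 − 87.8)/(10 − 2) = −3, so P = 93.8 − 3Q.
Supply slope = (86.4 − 51.2)/(10 − 2) = 4.4, so P = 42.4 + 4.4Q.
Competitive equilibrium: 93.8 − 3Q = 42.4 + 4.4Q → Q* = 6.9459, P* = 72.9622.
At the ceiling P = 48.5, quantity supplied = (48.5 − 42.4)/4.4 = 1.3864.
Willingness to pay at Q' = 1.3864: 93.8 − 3·1.3864 = 89.6408.
ΔQ = 6.9459 − 1.3864 = 5.5595; wedge = 89.6408 − 48.5 = 41.1408.
Deadweight loss = ½ × 5.5595 × 41.1408 = $114.36 thousand.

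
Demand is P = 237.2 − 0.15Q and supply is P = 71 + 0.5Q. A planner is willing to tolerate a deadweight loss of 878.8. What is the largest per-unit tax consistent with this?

33.8

Competitive equilibrium: 237.2 − 0.15Q = 71 + 0.5Q → Q* = 255.6923, P* = 198.8462.
A tax t gives ΔQ = t/0.65 and wedge t, so DWL = t²/1.3.
t²/1.3 = 878.8 → t² = 1142.44 → t = 33.8.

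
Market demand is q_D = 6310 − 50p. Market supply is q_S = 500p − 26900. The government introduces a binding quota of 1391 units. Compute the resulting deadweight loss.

39706.20

In inverse form: demand p = 126.2 − 0.02q, supply p = 53.8 + 0.002q.
Competitive equilibrium: 126.2 − 0.02q = 53.8 + 0.002q → q* = 3290.9091, p* = 60.3818.
At q = 1391: demand price = 126.2 − 0.02·1391 = 98.38; supply price = 53.8 + 0.002·1391 = 56.582.
Δq = 3290.9091 − 1391 = 1899.9091; wedge = 98.38 − 56.582 = 41.798.
DWL = ½ × 1899.9091 × 41.798 = 39706.20.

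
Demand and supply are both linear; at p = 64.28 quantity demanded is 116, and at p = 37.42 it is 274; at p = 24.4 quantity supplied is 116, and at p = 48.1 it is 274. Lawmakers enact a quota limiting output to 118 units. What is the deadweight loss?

Demand slope = (37.42 − 64.28)/(274 − 116) = −0.17, so p = 84 − 0.17q.
Supply slope = (48.1 − 24.4)/(274 − 116) = 0.15, so p = 7 + 0.15q.
Competitive equilibrium: 84 − 0.17q = 7 + 0.15q → q* = 240.625, p* = 43.0938.
At q = 118: demand price = 84 − 0.17·118 = 63.94; supply price = 7 + 0.15·118 = 24.7.
Δq = 240.625 − 118 = 122.625; wedge = 63.94 − 24.7 = 39.24.
Welfare loss = ½ × 122.625 × 39.24 = 2405.90.

2405.90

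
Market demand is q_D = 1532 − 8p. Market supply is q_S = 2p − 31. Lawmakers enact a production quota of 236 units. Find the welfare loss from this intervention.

649.80

In inverse form: demand p = 191.5 − 0.125q, supply p = 15.5 + 0.5q.
Competitive equilibrium: 191.5 − 0.125q = 15.5 + 0.5q → q* = 281.6, p* = 156.3.
At q = 236: demand price = 191.5 − 0.125·236 = 162; supply price = 15.5 + 0.5·236 = 133.5.
Δq = 281.6 − 236 = 45.6; wedge = 162 − 133.5 = 28.5.
Welfare loss = ½ × 45.6 × 28.5 = 649.80.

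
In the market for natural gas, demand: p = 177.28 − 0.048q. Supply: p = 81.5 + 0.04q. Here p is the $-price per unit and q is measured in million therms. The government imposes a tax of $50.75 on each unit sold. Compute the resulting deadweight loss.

$14633.88 million

Competitive equilibrium: 177.28 − 0.048q = 81.5 + 0.04q → q* = 1088.4091, p* = 125.0364.
With the tax, the buyer price exceeds the seller price by 50.75: (177.28 − 0.048q) − (81.5 + 0.04q) = 50.75 → q' = 511.7045.
Δq = 1088.4091 − 511.7045 = 576.7046; the wedge equals the tax, 50.75.
DWL = ½ × 576.7046 × 50.75 = $14633.88 million.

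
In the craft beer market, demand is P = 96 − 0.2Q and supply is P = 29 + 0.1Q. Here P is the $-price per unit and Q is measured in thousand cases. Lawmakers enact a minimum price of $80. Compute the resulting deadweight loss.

Competitive equilibrium: 96 − 0.2Q = 29 + 0.1Q → Q* = 223.3333, P* = 51.3333.
At the floor P = 80, quantity demanded = (96 − 80)/0.2 = 80.
Sellers' marginal cost at Q' = 80: 29 + 0.1·80 = 37.
ΔQ = 223.3333 − 80 = 143.3333; wedge = 80 − 37 = 43.
Deadweight loss = ½ × 143.3333 × 43 = $3081.67 thousand.

$3081.67 thousand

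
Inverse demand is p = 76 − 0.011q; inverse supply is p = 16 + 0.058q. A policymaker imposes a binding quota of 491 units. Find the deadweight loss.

4944.25

Competitive equilibrium: 76 − 0.011q = 16 + 0.058q → q* = 869.5652, p* = 66.4348.
At q = 491: demand price = 76 − 0.011·491 = 70.599; supply price = 16 + 0.058·491 = 44.478.
Δq = 869.5652 − 491 = 378.5652; wedge = 70.599 − 44.478 = 26.121.
Deadweight loss = ½ × 378.5652 × 26.121 = 4944.25.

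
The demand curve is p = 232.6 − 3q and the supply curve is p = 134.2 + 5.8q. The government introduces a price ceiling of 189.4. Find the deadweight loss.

12.19

Competitive equilibrium: 232.6 − 3q = 134.2 + 5.8q → q* = 11.1818, p* = 199.0545.
At the ceiling p = 189.4, quantity supplied = (189.4 − 134.2)/5.8 = 9.5172.
Willingness to pay at q' = 9.5172: 232.6 − 3·9.5172 = 204.0484.
Δq = 11.1818 − 9.5172 = 1.6646; wedge = 204.0484 − 189.4 = 14.6484.
Deadweight loss = ½ × 1.6646 × 14.6484 = 12.19.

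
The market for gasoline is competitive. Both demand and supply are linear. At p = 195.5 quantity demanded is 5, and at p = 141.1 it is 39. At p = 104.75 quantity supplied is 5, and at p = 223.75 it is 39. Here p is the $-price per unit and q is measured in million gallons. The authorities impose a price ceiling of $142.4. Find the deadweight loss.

Demand slope = (141.1 − 195.5)/(39 − 5) = −1.6, so p = 203.5 − 1.6q.
Supply slope = (223.75 − 104.75)/(39 − 5) = 3.5, so p = 87.25 + 3.5q.
Competitive equilibrium: 203.5 − 1.6q = 87.25 + 3.5q → q* = 22.7941, p* = 167.0294.
At the ceiling p = 142.4, quantity supplied = (142.4 − 87.25)/3.5 = 15.7571.
Willingness to pay at q' = 15.7571: 203.5 − 1.6·15.7571 = 178.2886.
Δq = 22.7941 − 15.7571 = 7.037; wedge = 178.2886 − 142.4 = 35.8886.
Deadweight loss = ½ × 7.037 × 35.8886 = $126.27 million.

$126.27 million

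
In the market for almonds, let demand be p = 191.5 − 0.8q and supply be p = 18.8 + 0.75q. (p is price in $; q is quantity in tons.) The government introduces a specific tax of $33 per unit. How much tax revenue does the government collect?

$2974.26

Competitive equilibrium: 191.5 − 0.8q = 18.8 + 0.75q → q* = 111.4194, p* = 102.3645.
With the tax, the buyer price exceeds the seller price by 33: (191.5 − 0.8q) − (18.8 + 0.75q) = 33 → q' = 90.129.
Tax revenue = 33 × 90.129 = $2974.26.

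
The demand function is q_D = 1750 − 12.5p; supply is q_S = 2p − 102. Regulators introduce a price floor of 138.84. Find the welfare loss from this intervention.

In inverse form: demand p = 140 − 0.08q, supply p = 51 + 0.5q.
Competitive equilibrium: 140 − 0.08q = 51 + 0.5q → q* = 153.4483, p* = 127.7241.
At the floor p = 138.84, quantity demanded = (140 − 138.84)/0.08 = 14.5.
Sellers' marginal cost at q' = 14.5: 51 + 0.5·14.5 = 58.25.
Δq = 153.4483 − 14.5 = 138.9483; wedge = 138.84 − 58.25 = 80.59.
DWL = ½ × 138.9483 × 80.59 = 5598.92.

5598.92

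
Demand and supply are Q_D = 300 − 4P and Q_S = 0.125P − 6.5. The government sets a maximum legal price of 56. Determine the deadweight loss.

In inverse form: demand P = 75 − 0.25Q, supply P = 52 + 8Q.
Competitive equilibrium: 75 − 0.25Q = 52 + 8Q → Q* = 2.7879, P* = 74.303.
At the ceiling P = 56, quantity supplied = (56 − 52)/8 = 0.5.
Willingness to pay at Q' = 0.5: 75 − 0.25·0.5 = 74.875.
ΔQ = 2.7879 − 0.5 = 2.2879; wedge = 74.875 − 56 = 18.875.
The triangle = ½ × 2.2879 × 18.875 = 21.59.

21.59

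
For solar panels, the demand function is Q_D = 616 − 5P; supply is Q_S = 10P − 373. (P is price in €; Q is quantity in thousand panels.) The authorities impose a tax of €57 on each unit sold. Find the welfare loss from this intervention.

€5415 thousand

In inverse form: demand P = 123.2 − 0.2Q, supply P = 37.3 + 0.1Q.
Competitive equilibrium: 123.2 − 0.2Q = 37.3 + 0.1Q → Q* = 286.3333, P* = 65.9333.
With the tax, the buyer price exceeds the seller price by 57: (123.2 − 0.2Q) − (37.3 + 0.1Q) = 57 → Q' = 96.3333.
ΔQ = 286.3333 − 96.3333 = 190; the wedge equals the tax, 57.
Deadweight loss = ½ × 190 × 57 = €5415 thousand.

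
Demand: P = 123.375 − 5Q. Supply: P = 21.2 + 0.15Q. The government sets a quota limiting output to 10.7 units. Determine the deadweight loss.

Competitive equilibrium: 123.375 − 5Q = 21.2 + 0.15Q → Q* = 19.8398, P* = 24.176.
At Q = 10.7: demand price = 123.375 − 5·10.7 = 69.875; supply price = 21.2 + 0.15·10.7 = 22.805.
ΔQ = 19.8398 − 10.7 = 9.1398; wedge = 69.875 − 22.805 = 47.07.
The triangle = ½ × 9.1398 × 47.07 = 215.11.

215.11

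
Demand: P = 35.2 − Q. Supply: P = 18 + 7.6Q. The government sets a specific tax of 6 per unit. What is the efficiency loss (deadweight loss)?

Competitive equilibrium: 35.2 − Q = 18 + 7.6Q → Q* = 2, P* = 33.2.
With the tax, the buyer price exceeds the seller price by 6: (35.2 − Q) − (18 + 7.6Q) = 6 → Q' = 1.3023.
ΔQ = 2 − 1.3023 = 0.6977; the wedge equals the tax, 6.
The triangle = ½ × 0.6977 × 6 = 2.09.

2.09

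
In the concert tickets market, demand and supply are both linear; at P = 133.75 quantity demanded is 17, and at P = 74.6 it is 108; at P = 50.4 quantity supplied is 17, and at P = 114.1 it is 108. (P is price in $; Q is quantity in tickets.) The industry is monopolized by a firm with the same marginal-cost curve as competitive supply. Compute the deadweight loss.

$442.05

Demand slope = (74.6 − 133.75)/(108 − 17) = −0.65, so P = 144.8 − 0.65Q.
Supply slope = (114.1 − 50.4)/(108 − 17) = 0.7, so P = 38.5 + 0.7Q.
Competitive equilibrium: 144.8 − 0.65Q = 38.5 + 0.7Q → Q* = 78.7407, P* = 93.6185.
Marginal revenue: MR = 144.8 − 1.3Q. Set MR = MC: 144.8 − 1.3Q = 38.5 + 0.7Q → Q_m = 53.15.
Price P_m = 144.8 − 0.65·53.15 = 110.2525; MC(Q_m) = 38.5 + 0.7·53.15 = 75.705.
Competitive Q* = 78.7407, so ΔQ = 25.5907; wedge = 110.2525 − 75.705 = 34.5475.
Welfare loss = ½ × 25.5907 × 34.5475 = $442.05.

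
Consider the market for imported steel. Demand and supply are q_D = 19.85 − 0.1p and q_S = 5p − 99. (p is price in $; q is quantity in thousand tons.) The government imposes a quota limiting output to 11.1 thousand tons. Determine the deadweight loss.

$210.18 thousand

In inverse form: demand p = 198.5 − 10q, supply p = 19.8 + 0.2q.
Competitive equilibrium: 198.5 − 10q = 19.8 + 0.2q → q* = 17.5196, p* = 23.3039.
At q = 11.1: demand price = 198.5 − 10·11.1 = 87.5; supply price = 19.8 + 0.2·11.1 = 22.02.
Δq = 17.5196 − 11.1 = 6.4196; wedge = 87.5 − 22.02 = 65.48.
DWL = ½ × 6.4196 × 65.48 = $210.18 thousand.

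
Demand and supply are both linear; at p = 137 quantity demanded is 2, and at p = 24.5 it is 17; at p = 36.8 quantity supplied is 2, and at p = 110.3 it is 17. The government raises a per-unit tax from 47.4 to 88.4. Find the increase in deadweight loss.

Demand slope = (24.5 − 137)/(17 − 2) = −7.5, so p = 152 − 7.5q.
Supply slope = (110.3 − 36.8)/(17 − 2) = 4.9, so p = 27 + 4.9q.
Competitive equilibrium: 152 − 7.5q = 27 + 4.9q → q* = 10.0806, p* = 76.3952.
For a per-unit tax t: Δq = t/12.4, so DWL = ½·t·(t/12.4) = t²/24.8.
At t = 47.4: DWL = 90.595. At t = 88.4: DWL = 315.103.
Increase = 315.103 − 90.595 = 224.51.

224.51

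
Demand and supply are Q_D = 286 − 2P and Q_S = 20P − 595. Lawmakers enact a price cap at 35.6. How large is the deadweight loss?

2173.83

In inverse form: demand P = 143 − 0.5Q, supply P = 29.75 + 0.05Q.
Competitive equilibrium: 143 − 0.5Q = 29.75 + 0.05Q → Q* = 205.9091, P* = 40.0455.
At the ceiling P = 35.6, quantity supplied = (35.6 − 29.75)/0.05 = 117.
Willingness to pay at Q' = 117: 143 − 0.5·117 = 84.5.
ΔQ = 205.9091 − 117 = 88.9091; wedge = 84.5 − 35.6 = 48.9.
Deadweight loss = ½ × 88.9091 × 48.9 = 2173.83.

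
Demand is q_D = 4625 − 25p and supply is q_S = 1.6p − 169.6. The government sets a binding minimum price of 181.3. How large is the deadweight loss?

229.93

In inverse form: demand p = 185 − 0.04q, supply p = 106 + 0.625q.
Competitive equilibrium: 185 − 0.04q = 106 + 0.625q → q* = 118.797, p* = 180.2481.
At the floor p = 181.3, quantity demanded = (185 − 181.3)/0.04 = 92.5.
Sellers' marginal cost at q' = 92.5: 106 + 0.625·92.5 = 163.8125.
Δq = 118.797 − 92.5 = 26.297; wedge = 181.3 − 163.8125 = 17.4875.
Welfare loss = ½ × 26.297 × 17.4875 = 229.93.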